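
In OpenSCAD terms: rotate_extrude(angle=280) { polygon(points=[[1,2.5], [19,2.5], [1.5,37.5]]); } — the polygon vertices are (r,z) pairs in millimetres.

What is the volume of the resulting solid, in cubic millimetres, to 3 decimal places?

Profile (r,z), 3 vertices: (1,2.5) (19,2.5) (1.5,37.5)
edge 0: (1,2.5)→(19,2.5)  cross = 1·2.5 − 19·2.5 = -45.0000; (r_i+r_j)·cross = 20·-45.0000 = -900.0000
edge 1: (19,2.5)→(1.5,37.5)  cross = 19·37.5 − 1.5·2.5 = 708.7500; (r_i+r_j)·cross = 20.5·708.7500 = 14529.3750
edge 2: (1.5,37.5)→(1,2.5)  cross = 1.5·2.5 − 1·37.5 = -33.7500; (r_i+r_j)·cross = 2.5·-33.7500 = -84.3750
Σcross = 630.0000 → A = |Σcross|/2 = 315.0000 mm²
Σ(r_i+r_j)·cross = 13545.0000 → first moment M = |Σ|/6 = 2257.5000
R_c = M/A = 2257.5000/315.0000 = 7.1667 mm
θ = 280° = 4.886922 rad
V = θ·R_c·A = 4.886922·7.1667·315.0000 = 11032.226 mm³

Volume = 11032.226 mm³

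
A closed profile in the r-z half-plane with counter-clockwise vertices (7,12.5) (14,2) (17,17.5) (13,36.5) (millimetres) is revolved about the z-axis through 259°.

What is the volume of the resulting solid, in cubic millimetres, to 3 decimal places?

Volume = 9862.012 mm³

Profile (r,z), 4 vertices: (7,12.5) (14,2) (17,17.5) (13,36.5)
edge 0: (7,12.5)→(14,2)  cross = 7·2 − 14·12.5 = -161.0000; (r_i+r_j)·cross = 21·-161.0000 = -3381.0000
edge 1: (14,2)→(17,17.5)  cross = 14·17.5 − 17·2 = 211.0000; (r_i+r_j)·cross = 31·211.0000 = 6541.0000
edge 2: (17,17.5)→(13,36.5)  cross = 17·36.5 − 13·17.5 = 393.0000; (r_i+r_j)·cross = 30·393.0000 = 11790.0000
edge 3: (13,36.5)→(7,12.5)  cross = 13·12.5 − 7·36.5 = -93.0000; (r_i+r_j)·cross = 20·-93.0000 = -1860.0000
Σcross = 350.0000 → A = |Σcross|/2 = 175.0000 mm²
Σ(r_i+r_j)·cross = 13090.0000 → first moment M = |Σ|/6 = 2181.6667
R_c = M/A = 2181.6667/175.0000 = 12.4667 mm
θ = 259° = 4.520403 rad
V = θ·R_c·A = 4.520403·12.4667·175.0000 = 9862.012 mm³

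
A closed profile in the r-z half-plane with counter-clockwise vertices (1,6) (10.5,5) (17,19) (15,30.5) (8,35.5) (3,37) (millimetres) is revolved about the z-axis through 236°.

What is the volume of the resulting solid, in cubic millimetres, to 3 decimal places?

Profile (r,z), 6 vertices: (1,6) (10.5,5) (17,19) (15,30.5) (8,35.5) (3,37)
edge 0: (1,6)→(10.5,5)  cross = 1·5 − 10.5·6 = -58.0000; (r_i+r_j)·cross = 11.5·-58.0000 = -667.0000
edge 1: (10.5,5)→(17,19)  cross = 10.5·19 − 17·5 = 114.5000; (r_i+r_j)·cross = 27.5·114.5000 = 3148.7500
edge 2: (17,19)→(15,30.5)  cross = 17·30.5 − 15·19 = 233.5000; (r_i+r_j)·cross = 32·233.5000 = 7472.0000
edge 3: (15,30.5)→(8,35.5)  cross = 15·35.5 − 8·30.5 = 288.5000; (r_i+r_j)·cross = 23·288.5000 = 6635.5000
edge 4: (8,35.5)→(3,37)  cross = 8·37 − 3·35.5 = 189.5000; (r_i+r_j)·cross = 11·189.5000 = 2084.5000
edge 5: (3,37)→(1,6)  cross = 3·6 − 1·37 = -19.0000; (r_i+r_j)·cross = 4·-19.0000 = -76.0000
Σcross = 749.0000 → A = |Σcross|/2 = 374.5000 mm²
Σ(r_i+r_j)·cross = 18597.7500 → first moment M = |Σ|/6 = 3099.6250
R_c = M/A = 3099.6250/374.5000 = 8.2767 mm
θ = 236° = 4.118977 rad
V = θ·R_c·A = 4.118977·8.2767·374.5000 = 12767.284 mm³

Volume = 12767.284 mm³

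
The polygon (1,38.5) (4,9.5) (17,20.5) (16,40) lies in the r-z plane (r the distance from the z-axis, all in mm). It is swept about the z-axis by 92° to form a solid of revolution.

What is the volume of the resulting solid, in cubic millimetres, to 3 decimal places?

Profile (r,z), 4 vertices: (1,38.5) (4,9.5) (17,20.5) (16,40)
edge 0: (1,38.5)→(4,9.5)  cross = 1·9.5 − 4·38.5 = -144.5000; (r_i+r_j)·cross = 5·-144.5000 = -722.5000
edge 1: (4,9.5)→(17,20.5)  cross = 4·20.5 − 17·9.5 = -79.5000; (r_i+r_j)·cross = 21·-79.5000 = -1669.5000
edge 2: (17,20.5)→(16,40)  cross = 17·40 − 16·20.5 = 352.0000; (r_i+r_j)·cross = 33·352.0000 = 11616.0000
edge 3: (16,40)→(1,38.5)  cross = 16·38.5 − 1·40 = 576.0000; (r_i+r_j)·cross = 17·576.0000 = 9792.0000
Σcross = 704.0000 → A = |Σcross|/2 = 352.0000 mm²
Σ(r_i+r_j)·cross = 19016.0000 → first moment M = |Σ|/6 = 3169.3333
R_c = M/A = 3169.3333/352.0000 = 9.0038 mm
θ = 92° = 1.605703 rad
V = θ·R_c·A = 1.605703·9.0038·352.0000 = 5089.008 mm³

Volume = 5089.008 mm³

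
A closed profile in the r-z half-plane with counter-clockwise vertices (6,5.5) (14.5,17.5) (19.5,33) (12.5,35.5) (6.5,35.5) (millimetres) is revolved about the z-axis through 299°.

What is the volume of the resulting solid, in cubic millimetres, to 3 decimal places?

Volume = 13887.825 mm³

Profile (r,z), 5 vertices: (6,5.5) (14.5,17.5) (19.5,33) (12.5,35.5) (6.5,35.5)
edge 0: (6,5.5)→(14.5,17.5)  cross = 6·17.5 − 14.5·5.5 = 25.2500; (r_i+r_j)·cross = 20.5·25.2500 = 517.6250
edge 1: (14.5,17.5)→(19.5,33)  cross = 14.5·33 − 19.5·17.5 = 137.2500; (r_i+r_j)·cross = 34·137.2500 = 4666.5000
edge 2: (19.5,33)→(12.5,35.5)  cross = 19.5·35.5 − 12.5·33 = 279.7500; (r_i+r_j)·cross = 32·279.7500 = 8952.0000
edge 3: (12.5,35.5)→(6.5,35.5)  cross = 12.5·35.5 − 6.5·35.5 = 213.0000; (r_i+r_j)·cross = 19·213.0000 = 4047.0000
edge 4: (6.5,35.5)→(6,5.5)  cross = 6.5·5.5 − 6·35.5 = -177.2500; (r_i+r_j)·cross = 12.5·-177.2500 = -2215.6250
Σcross = 478.0000 → A = |Σcross|/2 = 239.0000 mm²
Σ(r_i+r_j)·cross = 15967.5000 → first moment M = |Σ|/6 = 2661.2500
R_c = M/A = 2661.2500/239.0000 = 11.1349 mm
θ = 299° = 5.218534 rad
V = θ·R_c·A = 5.218534·11.1349·239.0000 = 13887.825 mm³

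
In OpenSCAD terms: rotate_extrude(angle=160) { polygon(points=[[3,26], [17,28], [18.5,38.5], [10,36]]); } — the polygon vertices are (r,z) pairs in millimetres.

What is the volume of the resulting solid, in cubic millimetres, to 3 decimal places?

Volume = 3569.896 mm³

Profile (r,z), 4 vertices: (3,26) (17,28) (18.5,38.5) (10,36)
edge 0: (3,26)→(17,28)  cross = 3·28 − 17·26 = -358.0000; (r_i+r_j)·cross = 20·-358.0000 = -7160.0000
edge 1: (17,28)→(18.5,38.5)  cross = 17·38.5 − 18.5·28 = 136.5000; (r_i+r_j)·cross = 35.5·136.5000 = 4845.7500
edge 2: (18.5,38.5)→(10,36)  cross = 18.5·36 − 10·38.5 = 281.0000; (r_i+r_j)·cross = 28.5·281.0000 = 8008.5000
edge 3: (10,36)→(3,26)  cross = 10·26 − 3·36 = 152.0000; (r_i+r_j)·cross = 13·152.0000 = 1976.0000
Σcross = 211.5000 → A = |Σcross|/2 = 105.7500 mm²
Σ(r_i+r_j)·cross = 7670.2500 → first moment M = |Σ|/6 = 1278.3750
R_c = M/A = 1278.3750/105.7500 = 12.0887 mm
θ = 160° = 2.792527 rad
V = θ·R_c·A = 2.792527·12.0887·105.7500 = 3569.896 mm³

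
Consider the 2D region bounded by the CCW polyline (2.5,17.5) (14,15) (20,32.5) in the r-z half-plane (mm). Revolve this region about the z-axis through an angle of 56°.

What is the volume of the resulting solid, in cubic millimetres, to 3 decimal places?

Profile (r,z), 3 vertices: (2.5,17.5) (14,15) (20,32.5)
edge 0: (2.5,17.5)→(14,15)  cross = 2.5·15 − 14·17.5 = -207.5000; (r_i+r_j)·cross = 16.5·-207.5000 = -3423.7500
edge 1: (14,15)→(20,32.5)  cross = 14·32.5 − 20·15 = 155.0000; (r_i+r_j)·cross = 34·155.0000 = 5270.0000
edge 2: (20,32.5)→(2.5,17.5)  cross = 20·17.5 − 2.5·32.5 = 268.7500; (r_i+r_j)·cross = 22.5·268.7500 = 6046.8750
Σcross = 216.2500 → A = |Σcross|/2 = 108.1250 mm²
Σ(r_i+r_j)·cross = 7893.1250 → first moment M = |Σ|/6 = 1315.5208
R_c = M/A = 1315.5208/108.1250 = 12.1667 mm
θ = 56° = 0.977384 rad
V = θ·R_c·A = 0.977384·12.1667·108.1250 = 1285.770 mm³

Volume = 1285.770 mm³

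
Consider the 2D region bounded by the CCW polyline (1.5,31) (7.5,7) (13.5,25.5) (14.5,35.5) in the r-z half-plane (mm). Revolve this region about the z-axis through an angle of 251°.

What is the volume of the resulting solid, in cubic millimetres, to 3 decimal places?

Profile (r,z), 4 vertices: (1.5,31) (7.5,7) (13.5,25.5) (14.5,35.5)
edge 0: (1.5,31)→(7.5,7)  cross = 1.5·7 − 7.5·31 = -222.0000; (r_i+r_j)·cross = 9·-222.0000 = -1998.0000
edge 1: (7.5,7)→(13.5,25.5)  cross = 7.5·25.5 − 13.5·7 = 96.7500; (r_i+r_j)·cross = 21·96.7500 = 2031.7500
edge 2: (13.5,25.5)→(14.5,35.5)  cross = 13.5·35.5 − 14.5·25.5 = 109.5000; (r_i+r_j)·cross = 28·109.5000 = 3066.0000
edge 3: (14.5,35.5)→(1.5,31)  cross = 14.5·31 − 1.5·35.5 = 396.2500; (r_i+r_j)·cross = 16·396.2500 = 6340.0000
Σcross = 380.5000 → A = |Σcross|/2 = 190.2500 mm²
Σ(r_i+r_j)·cross = 9439.7500 → first moment M = |Σ|/6 = 1573.2917
R_c = M/A = 1573.2917/190.2500 = 8.2696 mm
θ = 251° = 4.380776 rad
V = θ·R_c·A = 4.380776·8.2696·190.2500 = 6892.239 mm³

Volume = 6892.239 mm³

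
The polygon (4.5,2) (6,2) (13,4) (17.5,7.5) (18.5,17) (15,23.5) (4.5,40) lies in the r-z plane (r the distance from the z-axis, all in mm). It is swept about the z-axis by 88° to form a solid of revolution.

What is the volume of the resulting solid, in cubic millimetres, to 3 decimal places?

Volume = 5274.437 mm³

Profile (r,z), 7 vertices: (4.5,2) (6,2) (13,4) (17.5,7.5) (18.5,17) (15,23.5) (4.5,40)
edge 0: (4.5,2)→(6,2)  cross = 4.5·2 − 6·2 = -3.0000; (r_i+r_j)·cross = 10.5·-3.0000 = -31.5000
edge 1: (6,2)→(13,4)  cross = 6·4 − 13·2 = -2.0000; (r_i+r_j)·cross = 19·-2.0000 = -38.0000
edge 2: (13,4)→(17.5,7.5)  cross = 13·7.5 − 17.5·4 = 27.5000; (r_i+r_j)·cross = 30.5·27.5000 = 838.7500
edge 3: (17.5,7.5)→(18.5,17)  cross = 17.5·17 − 18.5·7.5 = 158.7500; (r_i+r_j)·cross = 36·158.7500 = 5715.0000
edge 4: (18.5,17)→(15,23.5)  cross = 18.5·23.5 − 15·17 = 179.7500; (r_i+r_j)·cross = 33.5·179.7500 = 6021.6250
edge 5: (15,23.5)→(4.5,40)  cross = 15·40 − 4.5·23.5 = 494.2500; (r_i+r_j)·cross = 19.5·494.2500 = 9637.8750
edge 6: (4.5,40)→(4.5,2)  cross = 4.5·2 − 4.5·40 = -171.0000; (r_i+r_j)·cross = 9·-171.0000 = -1539.0000
Σcross = 684.2500 → A = |Σcross|/2 = 342.1250 mm²
Σ(r_i+r_j)·cross = 20604.7500 → first moment M = |Σ|/6 = 3434.1250
R_c = M/A = 3434.1250/342.1250 = 10.0376 mm
θ = 88° = 1.535890 rad
V = θ·R_c·A = 1.535890·10.0376·342.1250 = 5274.437 mm³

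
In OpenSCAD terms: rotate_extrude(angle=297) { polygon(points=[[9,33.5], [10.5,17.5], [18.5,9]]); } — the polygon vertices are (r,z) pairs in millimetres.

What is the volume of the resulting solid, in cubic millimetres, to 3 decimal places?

Volume = 3783.616 mm³

Profile (r,z), 3 vertices: (9,33.5) (10.5,17.5) (18.5,9)
edge 0: (9,33.5)→(10.5,17.5)  cross = 9·17.5 − 10.5·33.5 = -194.2500; (r_i+r_j)·cross = 19.5·-194.2500 = -3787.8750
edge 1: (10.5,17.5)→(18.5,9)  cross = 10.5·9 − 18.5·17.5 = -229.2500; (r_i+r_j)·cross = 29·-229.2500 = -6648.2500
edge 2: (18.5,9)→(9,33.5)  cross = 18.5·33.5 − 9·9 = 538.7500; (r_i+r_j)·cross = 27.5·538.7500 = 14815.6250
Σcross = 115.2500 → A = |Σcross|/2 = 57.6250 mm²
Σ(r_i+r_j)·cross = 4379.5000 → first moment M = |Σ|/6 = 729.9167
R_c = M/A = 729.9167/57.6250 = 12.6667 mm
θ = 297° = 5.183628 rad
V = θ·R_c·A = 5.183628·12.6667·57.6250 = 3783.616 mm³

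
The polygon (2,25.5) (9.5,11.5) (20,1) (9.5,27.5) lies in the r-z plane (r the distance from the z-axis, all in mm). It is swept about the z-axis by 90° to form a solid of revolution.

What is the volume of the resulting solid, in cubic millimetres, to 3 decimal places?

Volume = 2375.044 mm³

Profile (r,z), 4 vertices: (2,25.5) (9.5,11.5) (20,1) (9.5,27.5)
edge 0: (2,25.5)→(9.5,11.5)  cross = 2·11.5 − 9.5·25.5 = -219.2500; (r_i+r_j)·cross = 11.5·-219.2500 = -2521.3750
edge 1: (9.5,11.5)→(20,1)  cross = 9.5·1 − 20·11.5 = -220.5000; (r_i+r_j)·cross = 29.5·-220.5000 = -6504.7500
edge 2: (20,1)→(9.5,27.5)  cross = 20·27.5 − 9.5·1 = 540.5000; (r_i+r_j)·cross = 29.5·540.5000 = 15944.7500
edge 3: (9.5,27.5)→(2,25.5)  cross = 9.5·25.5 − 2·27.5 = 187.2500; (r_i+r_j)·cross = 11.5·187.2500 = 2153.3750
Σcross = 288.0000 → A = |Σcross|/2 = 144.0000 mm²
Σ(r_i+r_j)·cross = 9072.0000 → first moment M = |Σ|/6 = 1512.0000
R_c = M/A = 1512.0000/144.0000 = 10.5000 mm
θ = 90° = 1.570796 rad
V = θ·R_c·A = 1.570796·10.5000·144.0000 = 2375.044 mm³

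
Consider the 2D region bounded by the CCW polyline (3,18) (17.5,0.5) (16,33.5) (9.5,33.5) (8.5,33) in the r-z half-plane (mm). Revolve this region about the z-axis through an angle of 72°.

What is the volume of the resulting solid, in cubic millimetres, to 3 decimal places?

Volume = 4112.502 mm³

Profile (r,z), 5 vertices: (3,18) (17.5,0.5) (16,33.5) (9.5,33.5) (8.5,33)
edge 0: (3,18)→(17.5,0.5)  cross = 3·0.5 − 17.5·18 = -313.5000; (r_i+r_j)·cross = 20.5·-313.5000 = -6426.7500
edge 1: (17.5,0.5)→(16,33.5)  cross = 17.5·33.5 − 16·0.5 = 578.2500; (r_i+r_j)·cross = 33.5·578.2500 = 19371.3750
edge 2: (16,33.5)→(9.5,33.5)  cross = 16·33.5 − 9.5·33.5 = 217.7500; (r_i+r_j)·cross = 25.5·217.7500 = 5552.6250
edge 3: (9.5,33.5)→(8.5,33)  cross = 9.5·33 − 8.5·33.5 = 28.7500; (r_i+r_j)·cross = 18·28.7500 = 517.5000
edge 4: (8.5,33)→(3,18)  cross = 8.5·18 − 3·33 = 54.0000; (r_i+r_j)·cross = 11.5·54.0000 = 621.0000
Σcross = 565.2500 → A = |Σcross|/2 = 282.6250 mm²
Σ(r_i+r_j)·cross = 19635.7500 → first moment M = |Σ|/6 = 3272.6250
R_c = M/A = 3272.6250/282.6250 = 11.5794 mm
θ = 72° = 1.256637 rad
V = θ·R_c·A = 1.256637·11.5794·282.6250 = 4112.502 mm³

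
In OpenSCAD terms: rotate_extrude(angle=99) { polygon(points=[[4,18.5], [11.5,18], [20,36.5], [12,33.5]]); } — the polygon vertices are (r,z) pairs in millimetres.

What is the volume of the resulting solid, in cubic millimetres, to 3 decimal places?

Profile (r,z), 4 vertices: (4,18.5) (11.5,18) (20,36.5) (12,33.5)
edge 0: (4,18.5)→(11.5,18)  cross = 4·18 − 11.5·18.5 = -140.7500; (r_i+r_j)·cross = 15.5·-140.7500 = -2181.6250
edge 1: (11.5,18)→(20,36.5)  cross = 11.5·36.5 − 20·18 = 59.7500; (r_i+r_j)·cross = 31.5·59.7500 = 1882.1250
edge 2: (20,36.5)→(12,33.5)  cross = 20·33.5 − 12·36.5 = 232.0000; (r_i+r_j)·cross = 32·232.0000 = 7424.0000
edge 3: (12,33.5)→(4,18.5)  cross = 12·18.5 − 4·33.5 = 88.0000; (r_i+r_j)·cross = 16·88.0000 = 1408.0000
Σcross = 239.0000 → A = |Σcross|/2 = 119.5000 mm²
Σ(r_i+r_j)·cross = 8532.5000 → first moment M = |Σ|/6 = 1422.0833
R_c = M/A = 1422.0833/119.5000 = 11.9003 mm
θ = 99° = 1.727876 rad
V = θ·R_c·A = 1.727876·11.9003·119.5000 = 2457.184 mm³

Volume = 2457.184 mm³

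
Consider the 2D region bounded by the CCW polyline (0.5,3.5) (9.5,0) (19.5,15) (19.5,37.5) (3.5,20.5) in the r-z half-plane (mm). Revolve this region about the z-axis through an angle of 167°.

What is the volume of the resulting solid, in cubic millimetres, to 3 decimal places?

Volume = 13162.177 mm³

Profile (r,z), 5 vertices: (0.5,3.5) (9.5,0) (19.5,15) (19.5,37.5) (3.5,20.5)
edge 0: (0.5,3.5)→(9.5,0)  cross = 0.5·0 − 9.5·3.5 = -33.2500; (r_i+r_j)·cross = 10·-33.2500 = -332.5000
edge 1: (9.5,0)→(19.5,15)  cross = 9.5·15 − 19.5·0 = 142.5000; (r_i+r_j)·cross = 29·142.5000 = 4132.5000
edge 2: (19.5,15)→(19.5,37.5)  cross = 19.5·37.5 − 19.5·15 = 438.7500; (r_i+r_j)·cross = 39·438.7500 = 17111.2500
edge 3: (19.5,37.5)→(3.5,20.5)  cross = 19.5·20.5 − 3.5·37.5 = 268.5000; (r_i+r_j)·cross = 23·268.5000 = 6175.5000
edge 4: (3.5,20.5)→(0.5,3.5)  cross = 3.5·3.5 − 0.5·20.5 = 2.0000; (r_i+r_j)·cross = 4·2.0000 = 8.0000
Σcross = 818.5000 → A = |Σcross|/2 = 409.2500 mm²
Σ(r_i+r_j)·cross = 27094.7500 → first moment M = |Σ|/6 = 4515.7917
R_c = M/A = 4515.7917/409.2500 = 11.0343 mm
θ = 167° = 2.914700 rad
V = θ·R_c·A = 2.914700·11.0343·409.2500 = 13162.177 mm³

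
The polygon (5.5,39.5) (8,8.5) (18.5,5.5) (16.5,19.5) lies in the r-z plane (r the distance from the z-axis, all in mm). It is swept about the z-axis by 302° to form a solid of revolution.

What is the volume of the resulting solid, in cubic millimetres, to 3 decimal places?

Volume = 12995.390 mm³

Profile (r,z), 4 vertices: (5.5,39.5) (8,8.5) (18.5,5.5) (16.5,19.5)
edge 0: (5.5,39.5)→(8,8.5)  cross = 5.5·8.5 − 8·39.5 = -269.2500; (r_i+r_j)·cross = 13.5·-269.2500 = -3634.8750
edge 1: (8,8.5)→(18.5,5.5)  cross = 8·5.5 − 18.5·8.5 = -113.2500; (r_i+r_j)·cross = 26.5·-113.2500 = -3001.1250
edge 2: (18.5,5.5)→(16.5,19.5)  cross = 18.5·19.5 − 16.5·5.5 = 270.0000; (r_i+r_j)·cross = 35·270.0000 = 9450.0000
edge 3: (16.5,19.5)→(5.5,39.5)  cross = 16.5·39.5 − 5.5·19.5 = 544.5000; (r_i+r_j)·cross = 22·544.5000 = 11979.0000
Σcross = 432.0000 → A = |Σcross|/2 = 216.0000 mm²
Σ(r_i+r_j)·cross = 14793.0000 → first moment M = |Σ|/6 = 2465.5000
R_c = M/A = 2465.5000/216.0000 = 11.4144 mm
θ = 302° = 5.270894 rad
V = θ·R_c·A = 5.270894·11.4144·216.0000 = 12995.390 mm³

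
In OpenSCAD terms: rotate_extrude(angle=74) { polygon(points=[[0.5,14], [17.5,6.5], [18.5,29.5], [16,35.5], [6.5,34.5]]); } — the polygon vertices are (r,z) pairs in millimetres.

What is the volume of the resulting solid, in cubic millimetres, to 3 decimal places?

Volume = 5171.072 mm³

Profile (r,z), 5 vertices: (0.5,14) (17.5,6.5) (18.5,29.5) (16,35.5) (6.5,34.5)
edge 0: (0.5,14)→(17.5,6.5)  cross = 0.5·6.5 − 17.5·14 = -241.7500; (r_i+r_j)·cross = 18·-241.7500 = -4351.5000
edge 1: (17.5,6.5)→(18.5,29.5)  cross = 17.5·29.5 − 18.5·6.5 = 396.0000; (r_i+r_j)·cross = 36·396.0000 = 14256.0000
edge 2: (18.5,29.5)→(16,35.5)  cross = 18.5·35.5 − 16·29.5 = 184.7500; (r_i+r_j)·cross = 34.5·184.7500 = 6373.8750
edge 3: (16,35.5)→(6.5,34.5)  cross = 16·34.5 − 6.5·35.5 = 321.2500; (r_i+r_j)·cross = 22.5·321.2500 = 7228.1250
edge 4: (6.5,34.5)→(0.5,14)  cross = 6.5·14 − 0.5·34.5 = 73.7500; (r_i+r_j)·cross = 7·73.7500 = 516.2500
Σcross = 734.0000 → A = |Σcross|/2 = 367.0000 mm²
Σ(r_i+r_j)·cross = 24022.7500 → first moment M = |Σ|/6 = 4003.7917
R_c = M/A = 4003.7917/367.0000 = 10.9095 mm
θ = 74° = 1.291544 rad
V = θ·R_c·A = 1.291544·10.9095·367.0000 = 5171.072 mm³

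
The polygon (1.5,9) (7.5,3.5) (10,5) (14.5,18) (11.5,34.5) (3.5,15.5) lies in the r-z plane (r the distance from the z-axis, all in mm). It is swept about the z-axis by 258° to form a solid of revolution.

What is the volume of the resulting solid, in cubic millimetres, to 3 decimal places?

Profile (r,z), 6 vertices: (1.5,9) (7.5,3.5) (10,5) (14.5,18) (11.5,34.5) (3.5,15.5)
edge 0: (1.5,9)→(7.5,3.5)  cross = 1.5·3.5 − 7.5·9 = -62.2500; (r_i+r_j)·cross = 9·-62.2500 = -560.2500
edge 1: (7.5,3.5)→(10,5)  cross = 7.5·5 − 10·3.5 = 2.5000; (r_i+r_j)·cross = 17.5·2.5000 = 43.7500
edge 2: (10,5)→(14.5,18)  cross = 10·18 − 14.5·5 = 107.5000; (r_i+r_j)·cross = 24.5·107.5000 = 2633.7500
edge 3: (14.5,18)→(11.5,34.5)  cross = 14.5·34.5 − 11.5·18 = 293.2500; (r_i+r_j)·cross = 26·293.2500 = 7624.5000
edge 4: (11.5,34.5)→(3.5,15.5)  cross = 11.5·15.5 − 3.5·34.5 = 57.5000; (r_i+r_j)·cross = 15·57.5000 = 862.5000
edge 5: (3.5,15.5)→(1.5,9)  cross = 3.5·9 − 1.5·15.5 = 8.2500; (r_i+r_j)·cross = 5·8.2500 = 41.2500
Σcross = 406.7500 → A = |Σcross|/2 = 203.3750 mm²
Σ(r_i+r_j)·cross = 10645.5000 → first moment M = |Σ|/6 = 1774.2500
R_c = M/A = 1774.2500/203.3750 = 8.7240 mm
θ = 258° = 4.502949 rad
V = θ·R_c·A = 4.502949·8.7240·203.3750 = 7989.358 mm³

Volume = 7989.358 mm³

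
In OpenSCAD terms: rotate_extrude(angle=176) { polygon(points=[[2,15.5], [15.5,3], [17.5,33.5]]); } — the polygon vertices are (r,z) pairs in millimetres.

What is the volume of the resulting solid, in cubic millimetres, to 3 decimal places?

Volume = 7825.998 mm³

Profile (r,z), 3 vertices: (2,15.5) (15.5,3) (17.5,33.5)
edge 0: (2,15.5)→(15.5,3)  cross = 2·3 − 15.5·15.5 = -234.2500; (r_i+r_j)·cross = 17.5·-234.2500 = -4099.3750
edge 1: (15.5,3)→(17.5,33.5)  cross = 15.5·33.5 − 17.5·3 = 466.7500; (r_i+r_j)·cross = 33·466.7500 = 15402.7500
edge 2: (17.5,33.5)→(2,15.5)  cross = 17.5·15.5 − 2·33.5 = 204.2500; (r_i+r_j)·cross = 19.5·204.2500 = 3982.8750
Σcross = 436.7500 → A = |Σcross|/2 = 218.3750 mm²
Σ(r_i+r_j)·cross = 15286.2500 → first moment M = |Σ|/6 = 2547.7083
R_c = M/A = 2547.7083/218.3750 = 11.6667 mm
θ = 176° = 3.071779 rad
V = θ·R_c·A = 3.071779·11.6667·218.3750 = 7825.998 mm³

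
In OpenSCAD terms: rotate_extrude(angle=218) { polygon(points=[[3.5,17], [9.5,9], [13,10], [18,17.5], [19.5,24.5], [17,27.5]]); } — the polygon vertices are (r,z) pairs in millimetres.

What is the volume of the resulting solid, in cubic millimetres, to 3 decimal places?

Volume = 7197.685 mm³

Profile (r,z), 6 vertices: (3.5,17) (9.5,9) (13,10) (18,17.5) (19.5,24.5) (17,27.5)
edge 0: (3.5,17)→(9.5,9)  cross = 3.5·9 − 9.5·17 = -130.0000; (r_i+r_j)·cross = 13·-130.0000 = -1690.0000
edge 1: (9.5,9)→(13,10)  cross = 9.5·10 − 13·9 = -22.0000; (r_i+r_j)·cross = 22.5·-22.0000 = -495.0000
edge 2: (13,10)→(18,17.5)  cross = 13·17.5 − 18·10 = 47.5000; (r_i+r_j)·cross = 31·47.5000 = 1472.5000
edge 3: (18,17.5)→(19.5,24.5)  cross = 18·24.5 − 19.5·17.5 = 99.7500; (r_i+r_j)·cross = 37.5·99.7500 = 3740.6250
edge 4: (19.5,24.5)→(17,27.5)  cross = 19.5·27.5 − 17·24.5 = 119.7500; (r_i+r_j)·cross = 36.5·119.7500 = 4370.8750
edge 5: (17,27.5)→(3.5,17)  cross = 17·17 − 3.5·27.5 = 192.7500; (r_i+r_j)·cross = 20.5·192.7500 = 3951.3750
Σcross = 307.7500 → A = |Σcross|/2 = 153.8750 mm²
Σ(r_i+r_j)·cross = 11350.3750 → first moment M = |Σ|/6 = 1891.7292
R_c = M/A = 1891.7292/153.8750 = 12.2939 mm
θ = 218° = 3.804818 rad
V = θ·R_c·A = 3.804818·12.2939·153.8750 = 7197.685 mm³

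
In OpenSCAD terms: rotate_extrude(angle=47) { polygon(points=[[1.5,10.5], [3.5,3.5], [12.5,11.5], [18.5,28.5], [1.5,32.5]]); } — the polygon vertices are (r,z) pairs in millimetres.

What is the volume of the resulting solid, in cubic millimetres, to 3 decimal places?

Profile (r,z), 5 vertices: (1.5,10.5) (3.5,3.5) (12.5,11.5) (18.5,28.5) (1.5,32.5)
edge 0: (1.5,10.5)→(3.5,3.5)  cross = 1.5·3.5 − 3.5·10.5 = -31.5000; (r_i+r_j)·cross = 5·-31.5000 = -157.5000
edge 1: (3.5,3.5)→(12.5,11.5)  cross = 3.5·11.5 − 12.5·3.5 = -3.5000; (r_i+r_j)·cross = 16·-3.5000 = -56.0000
edge 2: (12.5,11.5)→(18.5,28.5)  cross = 12.5·28.5 − 18.5·11.5 = 143.5000; (r_i+r_j)·cross = 31·143.5000 = 4448.5000
edge 3: (18.5,28.5)→(1.5,32.5)  cross = 18.5·32.5 − 1.5·28.5 = 558.5000; (r_i+r_j)·cross = 20·558.5000 = 11170.0000
edge 4: (1.5,32.5)→(1.5,10.5)  cross = 1.5·10.5 − 1.5·32.5 = -33.0000; (r_i+r_j)·cross = 3·-33.0000 = -99.0000
Σcross = 634.0000 → A = |Σcross|/2 = 317.0000 mm²
Σ(r_i+r_j)·cross = 15306.0000 → first moment M = |Σ|/6 = 2551.0000
R_c = M/A = 2551.0000/317.0000 = 8.0473 mm
θ = 47° = 0.820305 rad
V = θ·R_c·A = 0.820305·8.0473·317.0000 = 2092.597 mm³

Volume = 2092.597 mm³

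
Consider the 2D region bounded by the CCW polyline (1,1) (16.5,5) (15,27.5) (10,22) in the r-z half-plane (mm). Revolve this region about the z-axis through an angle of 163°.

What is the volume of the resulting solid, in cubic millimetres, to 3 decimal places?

Profile (r,z), 4 vertices: (1,1) (16.5,5) (15,27.5) (10,22)
edge 0: (1,1)→(16.5,5)  cross = 1·5 − 16.5·1 = -11.5000; (r_i+r_j)·cross = 17.5·-11.5000 = -201.2500
edge 1: (16.5,5)→(15,27.5)  cross = 16.5·27.5 − 15·5 = 378.7500; (r_i+r_j)·cross = 31.5·378.7500 = 11930.6250
edge 2: (15,27.5)→(10,22)  cross = 15·22 − 10·27.5 = 55.0000; (r_i+r_j)·cross = 25·55.0000 = 1375.0000
edge 3: (10,22)→(1,1)  cross = 10·1 − 1·22 = -12.0000; (r_i+r_j)·cross = 11·-12.0000 = -132.0000
Σcross = 410.2500 → A = |Σcross|/2 = 205.1250 mm²
Σ(r_i+r_j)·cross = 12972.3750 → first moment M = |Σ|/6 = 2162.0625
R_c = M/A = 2162.0625/205.1250 = 10.5402 mm
θ = 163° = 2.844887 rad
V = θ·R_c·A = 2.844887·10.5402·205.1250 = 6150.823 mm³

Volume = 6150.823 mm³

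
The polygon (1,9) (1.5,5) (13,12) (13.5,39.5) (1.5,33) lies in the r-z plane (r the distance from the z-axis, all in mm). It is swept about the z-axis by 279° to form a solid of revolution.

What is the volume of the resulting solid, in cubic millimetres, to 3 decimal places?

Profile (r,z), 5 vertices: (1,9) (1.5,5) (13,12) (13.5,39.5) (1.5,33)
edge 0: (1,9)→(1.5,5)  cross = 1·5 − 1.5·9 = -8.5000; (r_i+r_j)·cross = 2.5·-8.5000 = -21.2500
edge 1: (1.5,5)→(13,12)  cross = 1.5·12 − 13·5 = -47.0000; (r_i+r_j)·cross = 14.5·-47.0000 = -681.5000
edge 2: (13,12)→(13.5,39.5)  cross = 13·39.5 − 13.5·12 = 351.5000; (r_i+r_j)·cross = 26.5·351.5000 = 9314.7500
edge 3: (13.5,39.5)→(1.5,33)  cross = 13.5·33 − 1.5·39.5 = 386.2500; (r_i+r_j)·cross = 15·386.2500 = 5793.7500
edge 4: (1.5,33)→(1,9)  cross = 1.5·9 − 1·33 = -19.5000; (r_i+r_j)·cross = 2.5·-19.5000 = -48.7500
Σcross = 662.7500 → A = |Σcross|/2 = 331.3750 mm²
Σ(r_i+r_j)·cross = 14357.0000 → first moment M = |Σ|/6 = 2392.8333
R_c = M/A = 2392.8333/331.3750 = 7.2209 mm
θ = 279° = 4.869469 rad
V = θ·R_c·A = 4.869469·7.2209·331.3750 = 11651.827 mm³

Volume = 11651.827 mm³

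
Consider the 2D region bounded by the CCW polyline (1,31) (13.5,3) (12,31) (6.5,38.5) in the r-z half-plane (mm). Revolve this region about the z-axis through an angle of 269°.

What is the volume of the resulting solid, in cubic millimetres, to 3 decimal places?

Profile (r,z), 4 vertices: (1,31) (13.5,3) (12,31) (6.5,38.5)
edge 0: (1,31)→(13.5,3)  cross = 1·3 − 13.5·31 = -415.5000; (r_i+r_j)·cross = 14.5·-415.5000 = -6024.7500
edge 1: (13.5,3)→(12,31)  cross = 13.5·31 − 12·3 = 382.5000; (r_i+r_j)·cross = 25.5·382.5000 = 9753.7500
edge 2: (12,31)→(6.5,38.5)  cross = 12·38.5 − 6.5·31 = 260.5000; (r_i+r_j)·cross = 18.5·260.5000 = 4819.2500
edge 3: (6.5,38.5)→(1,31)  cross = 6.5·31 − 1·38.5 = 163.0000; (r_i+r_j)·cross = 7.5·163.0000 = 1222.5000
Σcross = 390.5000 → A = |Σcross|/2 = 195.2500 mm²
Σ(r_i+r_j)·cross = 9770.7500 → first moment M = |Σ|/6 = 1628.4583
R_c = M/A = 1628.4583/195.2500 = 8.3404 mm
θ = 269° = 4.694936 rad
V = θ·R_c·A = 4.694936·8.3404·195.2500 = 7645.507 mm³

Volume = 7645.507 mm³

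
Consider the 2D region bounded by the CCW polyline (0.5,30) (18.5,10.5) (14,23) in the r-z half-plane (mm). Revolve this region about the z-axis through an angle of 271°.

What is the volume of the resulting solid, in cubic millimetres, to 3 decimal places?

Profile (r,z), 3 vertices: (0.5,30) (18.5,10.5) (14,23)
edge 0: (0.5,30)→(18.5,10.5)  cross = 0.5·10.5 − 18.5·30 = -549.7500; (r_i+r_j)·cross = 19·-549.7500 = -10445.2500
edge 1: (18.5,10.5)→(14,23)  cross = 18.5·23 − 14·10.5 = 278.5000; (r_i+r_j)·cross = 32.5·278.5000 = 9051.2500
edge 2: (14,23)→(0.5,30)  cross = 14·30 − 0.5·23 = 408.5000; (r_i+r_j)·cross = 14.5·408.5000 = 5923.2500
Σcross = 137.2500 → A = |Σcross|/2 = 68.6250 mm²
Σ(r_i+r_j)·cross = 4529.2500 → first moment M = |Σ|/6 = 754.8750
R_c = M/A = 754.8750/68.6250 = 11.0000 mm
θ = 271° = 4.729842 rad
V = θ·R_c·A = 4.729842·11.0000·68.6250 = 3570.440 mm³

Volume = 3570.440 mm³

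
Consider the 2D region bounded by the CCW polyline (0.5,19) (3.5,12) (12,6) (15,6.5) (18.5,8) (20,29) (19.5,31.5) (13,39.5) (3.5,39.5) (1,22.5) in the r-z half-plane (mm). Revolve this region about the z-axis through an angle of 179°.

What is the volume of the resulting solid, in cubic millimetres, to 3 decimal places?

Profile (r,z), 10 vertices: (0.5,19) (3.5,12) (12,6) (15,6.5) (18.5,8) (20,29) (19.5,31.5) (13,39.5) (3.5,39.5) (1,22.5)
edge 0: (0.5,19)→(3.5,12)  cross = 0.5·12 − 3.5·19 = -60.5000; (r_i+r_j)·cross = 4·-60.5000 = -242.0000
edge 1: (3.5,12)→(12,6)  cross = 3.5·6 − 12·12 = -123.0000; (r_i+r_j)·cross = 15.5·-123.0000 = -1906.5000
edge 2: (12,6)→(15,6.5)  cross = 12·6.5 − 15·6 = -12.0000; (r_i+r_j)·cross = 27·-12.0000 = -324.0000
edge 3: (15,6.5)→(18.5,8)  cross = 15·8 − 18.5·6.5 = -0.2500; (r_i+r_j)·cross = 33.5·-0.2500 = -8.3750
edge 4: (18.5,8)→(20,29)  cross = 18.5·29 − 20·8 = 376.5000; (r_i+r_j)·cross = 38.5·376.5000 = 14495.2500
edge 5: (20,29)→(19.5,31.5)  cross = 20·31.5 − 19.5·29 = 64.5000; (r_i+r_j)·cross = 39.5·64.5000 = 2547.7500
edge 6: (19.5,31.5)→(13,39.5)  cross = 19.5·39.5 − 13·31.5 = 360.7500; (r_i+r_j)·cross = 32.5·360.7500 = 11724.3750
edge 7: (13,39.5)→(3.5,39.5)  cross = 13·39.5 − 3.5·39.5 = 375.2500; (r_i+r_j)·cross = 16.5·375.2500 = 6191.6250
edge 8: (3.5,39.5)→(1,22.5)  cross = 3.5·22.5 − 1·39.5 = 39.2500; (r_i+r_j)·cross = 4.5·39.2500 = 176.6250
edge 9: (1,22.5)→(0.5,19)  cross = 1·19 − 0.5·22.5 = 7.7500; (r_i+r_j)·cross = 1.5·7.7500 = 11.6250
Σcross = 1028.2500 → A = |Σcross|/2 = 514.1250 mm²
Σ(r_i+r_j)·cross = 32666.3750 → first moment M = |Σ|/6 = 5444.3958
R_c = M/A = 5444.3958/514.1250 = 10.5896 mm
θ = 179° = 3.124139 rad
V = θ·R_c·A = 3.124139·10.5896·514.1250 = 17009.051 mm³

Volume = 17009.051 mm³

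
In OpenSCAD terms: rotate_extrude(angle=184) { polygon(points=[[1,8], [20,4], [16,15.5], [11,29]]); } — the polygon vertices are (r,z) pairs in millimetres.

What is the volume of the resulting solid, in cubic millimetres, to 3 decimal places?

Volume = 7607.018 mm³

Profile (r,z), 4 vertices: (1,8) (20,4) (16,15.5) (11,29)
edge 0: (1,8)→(20,4)  cross = 1·4 − 20·8 = -156.0000; (r_i+r_j)·cross = 21·-156.0000 = -3276.0000
edge 1: (20,4)→(16,15.5)  cross = 20·15.5 − 16·4 = 246.0000; (r_i+r_j)·cross = 36·246.0000 = 8856.0000
edge 2: (16,15.5)→(11,29)  cross = 16·29 − 11·15.5 = 293.5000; (r_i+r_j)·cross = 27·293.5000 = 7924.5000
edge 3: (11,29)→(1,8)  cross = 11·8 − 1·29 = 59.0000; (r_i+r_j)·cross = 12·59.0000 = 708.0000
Σcross = 442.5000 → A = |Σcross|/2 = 221.2500 mm²
Σ(r_i+r_j)·cross = 14212.5000 → first moment M = |Σ|/6 = 2368.7500
R_c = M/A = 2368.7500/221.2500 = 10.7062 mm
θ = 184° = 3.211406 rad
V = θ·R_c·A = 3.211406·10.7062·221.2500 = 7607.018 mm³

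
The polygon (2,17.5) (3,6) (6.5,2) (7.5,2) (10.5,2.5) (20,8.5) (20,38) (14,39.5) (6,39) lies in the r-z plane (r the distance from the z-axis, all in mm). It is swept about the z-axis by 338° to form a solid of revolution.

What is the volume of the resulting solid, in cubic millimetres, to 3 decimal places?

Volume = 38719.115 mm³

Profile (r,z), 9 vertices: (2,17.5) (3,6) (6.5,2) (7.5,2) (10.5,2.5) (20,8.5) (20,38) (14,39.5) (6,39)
edge 0: (2,17.5)→(3,6)  cross = 2·6 − 3·17.5 = -40.5000; (r_i+r_j)·cross = 5·-40.5000 = -202.5000
edge 1: (3,6)→(6.5,2)  cross = 3·2 − 6.5·6 = -33.0000; (r_i+r_j)·cross = 9.5·-33.0000 = -313.5000
edge 2: (6.5,2)→(7.5,2)  cross = 6.5·2 − 7.5·2 = -2.0000; (r_i+r_j)·cross = 14·-2.0000 = -28.0000
edge 3: (7.5,2)→(10.5,2.5)  cross = 7.5·2.5 − 10.5·2 = -2.2500; (r_i+r_j)·cross = 18·-2.2500 = -40.5000
edge 4: (10.5,2.5)→(20,8.5)  cross = 10.5·8.5 − 20·2.5 = 39.2500; (r_i+r_j)·cross = 30.5·39.2500 = 1197.1250
edge 5: (20,8.5)→(20,38)  cross = 20·38 − 20·8.5 = 590.0000; (r_i+r_j)·cross = 40·590.0000 = 23600.0000
edge 6: (20,38)→(14,39.5)  cross = 20·39.5 − 14·38 = 258.0000; (r_i+r_j)·cross = 34·258.0000 = 8772.0000
edge 7: (14,39.5)→(6,39)  cross = 14·39 − 6·39.5 = 309.0000; (r_i+r_j)·cross = 20·309.0000 = 6180.0000
edge 8: (6,39)→(2,17.5)  cross = 6·17.5 − 2·39 = 27.0000; (r_i+r_j)·cross = 8·27.0000 = 216.0000
Σcross = 1145.5000 → A = |Σcross|/2 = 572.7500 mm²
Σ(r_i+r_j)·cross = 39380.6250 → first moment M = |Σ|/6 = 6563.4375
R_c = M/A = 6563.4375/572.7500 = 11.4595 mm
θ = 338° = 5.899213 rad
V = θ·R_c·A = 5.899213·11.4595·572.7500 = 38719.115 mm³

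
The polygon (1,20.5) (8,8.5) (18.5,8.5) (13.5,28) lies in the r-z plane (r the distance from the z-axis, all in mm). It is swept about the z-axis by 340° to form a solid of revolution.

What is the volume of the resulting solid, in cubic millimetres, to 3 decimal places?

Profile (r,z), 4 vertices: (1,20.5) (8,8.5) (18.5,8.5) (13.5,28)
edge 0: (1,20.5)→(8,8.5)  cross = 1·8.5 − 8·20.5 = -155.5000; (r_i+r_j)·cross = 9·-155.5000 = -1399.5000
edge 1: (8,8.5)→(18.5,8.5)  cross = 8·8.5 − 18.5·8.5 = -89.2500; (r_i+r_j)·cross = 26.5·-89.2500 = -2365.1250
edge 2: (18.5,8.5)→(13.5,28)  cross = 18.5·28 − 13.5·8.5 = 403.2500; (r_i+r_j)·cross = 32·403.2500 = 12904.0000
edge 3: (13.5,28)→(1,20.5)  cross = 13.5·20.5 − 1·28 = 248.7500; (r_i+r_j)·cross = 14.5·248.7500 = 3606.8750
Σcross = 407.2500 → A = |Σcross|/2 = 203.6250 mm²
Σ(r_i+r_j)·cross = 12746.2500 → first moment M = |Σ|/6 = 2124.3750
R_c = M/A = 2124.3750/203.6250 = 10.4328 mm
θ = 340° = 5.934119 rad
V = θ·R_c·A = 5.934119·10.4328·203.6250 = 12606.295 mm³

Volume = 12606.295 mm³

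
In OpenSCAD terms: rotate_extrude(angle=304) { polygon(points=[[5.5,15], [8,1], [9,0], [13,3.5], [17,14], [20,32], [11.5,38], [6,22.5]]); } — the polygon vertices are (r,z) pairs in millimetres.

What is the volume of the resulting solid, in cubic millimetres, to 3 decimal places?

Profile (r,z), 8 vertices: (5.5,15) (8,1) (9,0) (13,3.5) (17,14) (20,32) (11.5,38) (6,22.5)
edge 0: (5.5,15)→(8,1)  cross = 5.5·1 − 8·15 = -114.5000; (r_i+r_j)·cross = 13.5·-114.5000 = -1545.7500
edge 1: (8,1)→(9,0)  cross = 8·0 − 9·1 = -9.0000; (r_i+r_j)·cross = 17·-9.0000 = -153.0000
edge 2: (9,0)→(13,3.5)  cross = 9·3.5 − 13·0 = 31.5000; (r_i+r_j)·cross = 22·31.5000 = 693.0000
edge 3: (13,3.5)→(17,14)  cross = 13·14 − 17·3.5 = 122.5000; (r_i+r_j)·cross = 30·122.5000 = 3675.0000
edge 4: (17,14)→(20,32)  cross = 17·32 − 20·14 = 264.0000; (r_i+r_j)·cross = 37·264.0000 = 9768.0000
edge 5: (20,32)→(11.5,38)  cross = 20·38 − 11.5·32 = 392.0000; (r_i+r_j)·cross = 31.5·392.0000 = 12348.0000
edge 6: (11.5,38)→(6,22.5)  cross = 11.5·22.5 − 6·38 = 30.7500; (r_i+r_j)·cross = 17.5·30.7500 = 538.1250
edge 7: (6,22.5)→(5.5,15)  cross = 6·15 − 5.5·22.5 = -33.7500; (r_i+r_j)·cross = 11.5·-33.7500 = -388.1250
Σcross = 683.5000 → A = |Σcross|/2 = 341.7500 mm²
Σ(r_i+r_j)·cross = 24935.2500 → first moment M = |Σ|/6 = 4155.8750
R_c = M/A = 4155.8750/341.7500 = 12.1606 mm
θ = 304° = 5.305801 rad
V = θ·R_c·A = 5.305801·12.1606·341.7500 = 22050.245 mm³

Volume = 22050.245 mm³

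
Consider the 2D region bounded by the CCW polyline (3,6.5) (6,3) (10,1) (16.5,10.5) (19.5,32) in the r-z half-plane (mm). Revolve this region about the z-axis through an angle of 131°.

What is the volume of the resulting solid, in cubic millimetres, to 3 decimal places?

Profile (r,z), 5 vertices: (3,6.5) (6,3) (10,1) (16.5,10.5) (19.5,32)
edge 0: (3,6.5)→(6,3)  cross = 3·3 − 6·6.5 = -30.0000; (r_i+r_j)·cross = 9·-30.0000 = -270.0000
edge 1: (6,3)→(10,1)  cross = 6·1 − 10·3 = -24.0000; (r_i+r_j)·cross = 16·-24.0000 = -384.0000
edge 2: (10,1)→(16.5,10.5)  cross = 10·10.5 − 16.5·1 = 88.5000; (r_i+r_j)·cross = 26.5·88.5000 = 2345.2500
edge 3: (16.5,10.5)→(19.5,32)  cross = 16.5·32 − 19.5·10.5 = 323.2500; (r_i+r_j)·cross = 36·323.2500 = 11637.0000
edge 4: (19.5,32)→(3,6.5)  cross = 19.5·6.5 − 3·32 = 30.7500; (r_i+r_j)·cross = 22.5·30.7500 = 691.8750
Σcross = 388.5000 → A = |Σcross|/2 = 194.2500 mm²
Σ(r_i+r_j)·cross = 14020.1250 → first moment M = |Σ|/6 = 2336.6875
R_c = M/A = 2336.6875/194.2500 = 12.0293 mm
θ = 131° = 2.286381 rad
V = θ·R_c·A = 2.286381·12.0293·194.2500 = 5342.559 mm³

Volume = 5342.559 mm³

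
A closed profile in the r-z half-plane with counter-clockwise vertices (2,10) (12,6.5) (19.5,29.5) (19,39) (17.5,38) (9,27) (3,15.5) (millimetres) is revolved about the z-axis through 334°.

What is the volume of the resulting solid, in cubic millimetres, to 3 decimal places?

Volume = 18418.353 mm³

Profile (r,z), 7 vertices: (2,10) (12,6.5) (19.5,29.5) (19,39) (17.5,38) (9,27) (3,15.5)
edge 0: (2,10)→(12,6.5)  cross = 2·6.5 − 12·10 = -107.0000; (r_i+r_j)·cross = 14·-107.0000 = -1498.0000
edge 1: (12,6.5)→(19.5,29.5)  cross = 12·29.5 − 19.5·6.5 = 227.2500; (r_i+r_j)·cross = 31.5·227.2500 = 7158.3750
edge 2: (19.5,29.5)→(19,39)  cross = 19.5·39 − 19·29.5 = 200.0000; (r_i+r_j)·cross = 38.5·200.0000 = 7700.0000
edge 3: (19,39)→(17.5,38)  cross = 19·38 − 17.5·39 = 39.5000; (r_i+r_j)·cross = 36.5·39.5000 = 1441.7500
edge 4: (17.5,38)→(9,27)  cross = 17.5·27 − 9·38 = 130.5000; (r_i+r_j)·cross = 26.5·130.5000 = 3458.2500
edge 5: (9,27)→(3,15.5)  cross = 9·15.5 − 3·27 = 58.5000; (r_i+r_j)·cross = 12·58.5000 = 702.0000
edge 6: (3,15.5)→(2,10)  cross = 3·10 − 2·15.5 = -1.0000; (r_i+r_j)·cross = 5·-1.0000 = -5.0000
Σcross = 547.7500 → A = |Σcross|/2 = 273.8750 mm²
Σ(r_i+r_j)·cross = 18957.3750 → first moment M = |Σ|/6 = 3159.5625
R_c = M/A = 3159.5625/273.8750 = 11.5365 mm
θ = 334° = 5.829400 rad
V = θ·R_c·A = 5.829400·11.5365·273.8750 = 18418.353 mm³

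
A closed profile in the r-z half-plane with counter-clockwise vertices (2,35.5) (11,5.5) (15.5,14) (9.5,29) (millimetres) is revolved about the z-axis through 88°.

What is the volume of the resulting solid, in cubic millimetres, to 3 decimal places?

Profile (r,z), 4 vertices: (2,35.5) (11,5.5) (15.5,14) (9.5,29)
edge 0: (2,35.5)→(11,5.5)  cross = 2·5.5 − 11·35.5 = -379.5000; (r_i+r_j)·cross = 13·-379.5000 = -4933.5000
edge 1: (11,5.5)→(15.5,14)  cross = 11·14 − 15.5·5.5 = 68.7500; (r_i+r_j)·cross = 26.5·68.7500 = 1821.8750
edge 2: (15.5,14)→(9.5,29)  cross = 15.5·29 − 9.5·14 = 316.5000; (r_i+r_j)·cross = 25·316.5000 = 7912.5000
edge 3: (9.5,29)→(2,35.5)  cross = 9.5·35.5 − 2·29 = 279.2500; (r_i+r_j)·cross = 11.5·279.2500 = 3211.3750
Σcross = 285.0000 → A = |Σcross|/2 = 142.5000 mm²
Σ(r_i+r_j)·cross = 8012.2500 → first moment M = |Σ|/6 = 1335.3750
R_c = M/A = 1335.3750/142.5000 = 9.3711 mm
θ = 88° = 1.535890 rad
V = θ·R_c·A = 1.535890·9.3711·142.5000 = 2050.989 mm³

Volume = 2050.989 mm³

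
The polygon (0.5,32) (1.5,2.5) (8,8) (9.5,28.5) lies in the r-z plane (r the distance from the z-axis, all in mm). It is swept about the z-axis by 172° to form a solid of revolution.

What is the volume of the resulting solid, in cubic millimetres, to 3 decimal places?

Volume = 2695.766 mm³

Profile (r,z), 4 vertices: (0.5,32) (1.5,2.5) (8,8) (9.5,28.5)
edge 0: (0.5,32)→(1.5,2.5)  cross = 0.5·2.5 − 1.5·32 = -46.7500; (r_i+r_j)·cross = 2·-46.7500 = -93.5000
edge 1: (1.5,2.5)→(8,8)  cross = 1.5·8 − 8·2.5 = -8.0000; (r_i+r_j)·cross = 9.5·-8.0000 = -76.0000
edge 2: (8,8)→(9.5,28.5)  cross = 8·28.5 − 9.5·8 = 152.0000; (r_i+r_j)·cross = 17.5·152.0000 = 2660.0000
edge 3: (9.5,28.5)→(0.5,32)  cross = 9.5·32 − 0.5·28.5 = 289.7500; (r_i+r_j)·cross = 10·289.7500 = 2897.5000
Σcross = 387.0000 → A = |Σcross|/2 = 193.5000 mm²
Σ(r_i+r_j)·cross = 5388.0000 → first moment M = |Σ|/6 = 898.0000
R_c = M/A = 898.0000/193.5000 = 4.6408 mm
θ = 172° = 3.001966 rad
V = θ·R_c·A = 3.001966·4.6408·193.5000 = 2695.766 mm³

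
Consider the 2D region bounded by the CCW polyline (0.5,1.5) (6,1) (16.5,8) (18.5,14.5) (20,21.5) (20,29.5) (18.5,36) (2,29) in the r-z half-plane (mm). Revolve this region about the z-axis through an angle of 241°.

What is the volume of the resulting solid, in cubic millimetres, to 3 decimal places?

Profile (r,z), 8 vertices: (0.5,1.5) (6,1) (16.5,8) (18.5,14.5) (20,21.5) (20,29.5) (18.5,36) (2,29)
edge 0: (0.5,1.5)→(6,1)  cross = 0.5·1 − 6·1.5 = -8.5000; (r_i+r_j)·cross = 6.5·-8.5000 = -55.2500
edge 1: (6,1)→(16.5,8)  cross = 6·8 − 16.5·1 = 31.5000; (r_i+r_j)·cross = 22.5·31.5000 = 708.7500
edge 2: (16.5,8)→(18.5,14.5)  cross = 16.5·14.5 − 18.5·8 = 91.2500; (r_i+r_j)·cross = 35·91.2500 = 3193.7500
edge 3: (18.5,14.5)→(20,21.5)  cross = 18.5·21.5 − 20·14.5 = 107.7500; (r_i+r_j)·cross = 38.5·107.7500 = 4148.3750
edge 4: (20,21.5)→(20,29.5)  cross = 20·29.5 − 20·21.5 = 160.0000; (r_i+r_j)·cross = 40·160.0000 = 6400.0000
edge 5: (20,29.5)→(18.5,36)  cross = 20·36 − 18.5·29.5 = 174.2500; (r_i+r_j)·cross = 38.5·174.2500 = 6708.6250
edge 6: (18.5,36)→(2,29)  cross = 18.5·29 − 2·36 = 464.5000; (r_i+r_j)·cross = 20.5·464.5000 = 9522.2500
edge 7: (2,29)→(0.5,1.5)  cross = 2·1.5 − 0.5·29 = -11.5000; (r_i+r_j)·cross = 2.5·-11.5000 = -28.7500
Σcross = 1009.2500 → A = |Σcross|/2 = 504.6250 mm²
Σ(r_i+r_j)·cross = 30597.7500 → first moment M = |Σ|/6 = 5099.6250
R_c = M/A = 5099.6250/504.6250 = 10.1058 mm
θ = 241° = 4.206243 rad
V = θ·R_c·A = 4.206243·10.1058·504.6250 = 21450.264 mm³

Volume = 21450.264 mm³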